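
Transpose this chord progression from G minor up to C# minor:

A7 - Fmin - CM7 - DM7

G minor up to C# minor is an augmented fourth; each chord root moves by that interval while the quality stays the same.
A7: root A up an augmented fourth → D#, giving D#7.
Fmin: root F up an augmented fourth → B, giving Bmin.
CM7: root C up an augmented fourth → F#, giving F#M7.
DM7: root D up an augmented fourth → G#, giving G#M7.

D#7 Bmin F#M7 G#M7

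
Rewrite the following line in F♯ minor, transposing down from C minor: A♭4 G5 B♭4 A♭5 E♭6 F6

D4 C#5 E4 D5 A5 B5

From C down to F♯ is a diminished fifth; apply that to each pitch.
Ab4 -> D4
G5 -> C#5
Bb4 -> E4
Ab5 -> D5
Eb6 -> A5
F6 -> B5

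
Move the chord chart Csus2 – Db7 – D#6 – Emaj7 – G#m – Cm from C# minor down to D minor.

C# minor down to D minor is a major seventh; each chord root moves by that interval while the quality stays the same.
Csus2: root C down a major seventh → Db, giving Dbsus2.
Db7: root Db down a major seventh → Ebb, giving Ebb7.
D#6: root D# down a major seventh → E, giving E6.
Emaj7: root E down a major seventh → F, giving Fmaj7.
G#m: root G# down a major seventh → A, giving Am.
Cm: root C down a major seventh → Db, giving Dbm.

Dbsus2 Ebb7 E6 Fmaj7 Am Dbm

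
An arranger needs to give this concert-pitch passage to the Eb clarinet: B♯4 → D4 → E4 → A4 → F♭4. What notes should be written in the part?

G##4 B3 C#4 F#4 Db4

The Eb clarinet sounds a minor third above written, so the written part must be a minor third below concert — transpose each note down.
B#4 becomes G##4
D4 becomes B3
E4 becomes C#4
A4 becomes F#4
Fb4 becomes Db4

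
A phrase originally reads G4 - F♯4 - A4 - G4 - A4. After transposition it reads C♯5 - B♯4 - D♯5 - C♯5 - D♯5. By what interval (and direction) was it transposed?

Take the first pair: G4 → C#5. G to C spans 4 letter names, so the interval is some kind of fourth.
G4 to C#5 is 6 semitones, which makes it an augmented fourth; the second version is higher, so the direction is up.
Checking another pair — A4 → D#5 — gives the same interval.

up an augmented fourth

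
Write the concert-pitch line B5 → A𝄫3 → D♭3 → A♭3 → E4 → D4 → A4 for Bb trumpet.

C#6 Bbb3 Eb3 Bb3 F#4 E4 B4

Written C4 sounds as Bb3 on the Bb trumpet, so concert pitches are written a major second up.
B5 -> C#6
Abb3 -> Bbb3
Db3 -> Eb3
Ab3 -> Bb3
E4 -> F#4
D4 -> E4
A4 -> B4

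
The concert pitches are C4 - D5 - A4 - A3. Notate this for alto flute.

F4 G5 D5 D4

The alto flute sounds a perfect fourth below written, so the written part must be a perfect fourth above concert — transpose each note up.
C4 to F4
D5 to G5
A4 to D5
A3 to D4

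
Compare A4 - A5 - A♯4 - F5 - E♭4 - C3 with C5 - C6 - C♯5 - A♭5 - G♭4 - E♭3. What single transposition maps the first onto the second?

From A4 to C5 is 3 letter names — a third of some quality.
A4 to C5 is 3 semitones, which makes it a minor third; the second version is higher, so the direction is up.
Checking another pair — C3 → Eb3 — gives the same interval.

up a minor third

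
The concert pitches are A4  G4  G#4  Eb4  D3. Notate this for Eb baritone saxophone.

The Eb baritone saxophone sounds a major thirteenth below written, so the written part must be a major thirteenth above concert — transpose each note up.
A4 to F#6
G4 to E6
G#4 to E#6
Eb4 to C6
D3 to B4

F#6 E6 E#6 C6 B4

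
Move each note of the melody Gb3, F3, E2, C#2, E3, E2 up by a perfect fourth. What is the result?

A perfect fourth up from Gb3 gives Cb4.
F3 up a perfect fourth is Bb3.
E2: a fourth up reaches A, and 5 semitones makes it A2.
A perfect fourth up from C#2 gives F#2.
E3: a fourth up reaches A, and 5 semitones makes it A3.
A perfect fourth up from E2 gives A2.

Cb4 Bb3 A2 F#2 A3 A2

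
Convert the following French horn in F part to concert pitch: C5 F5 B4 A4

Written C4 on the French horn in F sounds as F3, a perfect fifth lower; apply that shift to every note.
C5 becomes F4
F5 becomes Bb4
B4 becomes E4
A4 becomes D4

F4 Bb4 E4 D4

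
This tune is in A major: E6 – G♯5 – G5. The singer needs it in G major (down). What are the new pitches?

A major to G major down is a major second, so every note moves down by that interval.
E6 to D6
G#5 to F#5
G5 to F5

D6 F#5 F5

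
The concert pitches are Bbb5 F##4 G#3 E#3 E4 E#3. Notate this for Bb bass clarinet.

Cb7 G##5 A#4 F##4 F#5 F##4

The Bb bass clarinet sounds a major ninth below written, so the written part must be a major ninth above concert — transpose each note up.
Bbb5 → Cb7
F##4 → G##5
G#3 → A#4
E#3 → F##4
E4 → F#5
E#3 → F##4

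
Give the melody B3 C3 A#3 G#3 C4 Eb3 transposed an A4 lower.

F3 Gb2 E3 D3 Gb3 Bbb2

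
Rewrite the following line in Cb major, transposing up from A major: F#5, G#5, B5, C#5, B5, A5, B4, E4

Ab5 Bb5 Db6 Eb5 Db6 Cb6 Db5 Gb4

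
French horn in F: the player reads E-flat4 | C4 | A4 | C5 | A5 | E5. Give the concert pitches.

Ab3 F3 D4 F4 D5 A4

The French horn in F sounds a perfect fifth below written, so transpose each written note down a perfect fifth.
Eb4 gives Ab3
C4 gives F3
A4 gives D4
C5 gives F4
A5 gives D5
E5 gives A4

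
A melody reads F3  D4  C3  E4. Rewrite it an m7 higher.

Eb4 C5 Bb3 D5

F3 -> Eb4
D4 -> C5
C3 -> Bb3
E4 -> D5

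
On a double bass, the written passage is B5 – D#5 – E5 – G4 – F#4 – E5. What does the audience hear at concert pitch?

The double bass sounds a perfect octave below written, so transpose each written note down a perfect octave.
B5 becomes B4
D#5 becomes D#4
E5 becomes E4
G4 becomes G3
F#4 becomes F#3
E5 becomes E4

B4 D#4 E4 G3 F#3 E4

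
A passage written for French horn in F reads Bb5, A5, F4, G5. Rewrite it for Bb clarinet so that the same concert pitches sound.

F5 E5 C4 D5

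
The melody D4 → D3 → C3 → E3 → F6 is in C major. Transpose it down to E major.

F#3 F#2 E2 G#2 A5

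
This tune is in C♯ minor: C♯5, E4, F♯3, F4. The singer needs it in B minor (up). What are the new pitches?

C♯ minor to B minor up is a minor seventh, so every note moves up by that interval.
C#5 -> B5
E4 -> D5
F#3 -> E4
F4 -> Eb5

B5 D5 E4 Eb5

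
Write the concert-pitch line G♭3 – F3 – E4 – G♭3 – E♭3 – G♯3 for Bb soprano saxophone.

Ab3 G3 F#4 Ab3 F3 A#3

Written C4 sounds as Bb3 on the Bb soprano saxophone, so concert pitches are written a major second up.
Gb3 -> Ab3
F3 -> G3
E4 -> F#4
Gb3 -> Ab3
Eb3 -> F3
G#3 -> A#3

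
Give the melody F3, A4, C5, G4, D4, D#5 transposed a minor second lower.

E3 G#4 B4 F#4 C#4 C##5

F3 -> E3
A4 -> G#4
C5 -> B4
G4 -> F#4
D4 -> C#4
D#5 -> C##5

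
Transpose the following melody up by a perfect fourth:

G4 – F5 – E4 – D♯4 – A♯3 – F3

G4 becomes C5
F5 becomes Bb5
E4 becomes A4
D#4 becomes G#4
A#3 becomes D#4
F3 becomes Bb3

C5 Bb5 A4 G#4 D#4 Bb3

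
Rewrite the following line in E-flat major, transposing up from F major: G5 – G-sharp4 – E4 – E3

F6 F#5 D5 D4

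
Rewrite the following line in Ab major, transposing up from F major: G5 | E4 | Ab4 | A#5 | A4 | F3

Bb5 G4 Cb5 C#6 C5 Ab3

F major to Ab major up is a minor third, so every note moves up by that interval.
G5 becomes Bb5
E4 becomes G4
Ab4 becomes Cb5
A#5 becomes C#6
A4 becomes C5
F3 becomes Ab3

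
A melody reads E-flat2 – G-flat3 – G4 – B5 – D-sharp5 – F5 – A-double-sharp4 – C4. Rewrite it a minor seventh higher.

Db3 Fb4 F5 A6 C#6 Eb6 G##5 Bb4

Eb2 becomes Db3
Gb3 becomes Fb4
G4 becomes F5
B5 becomes A6
D#5 becomes C#6
F5 becomes Eb6
A##4 becomes G##5
C4 becomes Bb4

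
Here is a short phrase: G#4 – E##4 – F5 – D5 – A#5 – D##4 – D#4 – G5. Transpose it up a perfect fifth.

G#4: a fifth up reaches D, and 7 semitones makes it D#5.
A perfect fifth up from E##4 gives B##4.
A perfect fifth up from F5 gives C6.
D5 up a perfect fifth is A5.
A#5: a fifth up reaches E, and 7 semitones makes it E#6.
A perfect fifth up from D##4 gives A##4.
A perfect fifth up from D#4 gives A#4.
A perfect fifth up from G5 gives D6.

D#5 B##4 C6 A5 E#6 A##4 A#4 D6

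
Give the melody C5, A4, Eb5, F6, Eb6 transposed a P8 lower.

C5 to C4
A4 to A3
Eb5 to Eb4
F6 to F5
Eb6 to Eb5

C4 A3 Eb4 F5 Eb5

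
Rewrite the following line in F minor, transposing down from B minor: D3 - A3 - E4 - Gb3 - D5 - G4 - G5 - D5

Ab2 Eb3 Bb3 Dbb3 Ab4 Db4 Db5 Ab4

B minor to F minor down is an augmented fourth, so every note moves down by that interval.
D3 becomes Ab2
A3 becomes Eb3
E4 becomes Bb3
Gb3 becomes Dbb3
D5 becomes Ab4
G4 becomes Db4
G5 becomes Db5
D5 becomes Ab4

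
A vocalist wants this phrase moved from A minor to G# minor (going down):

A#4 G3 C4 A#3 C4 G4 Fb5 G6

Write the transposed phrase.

G##4 F#3 B3 G##3 B3 F#4 Eb5 F#6

A minor to G# minor down is a minor second, so every note moves down by that interval.
A#4 gives G##4
G3 gives F#3
C4 gives B3
A#3 gives G##3
C4 gives B3
G4 gives F#4
Fb5 gives Eb5
G6 gives F#6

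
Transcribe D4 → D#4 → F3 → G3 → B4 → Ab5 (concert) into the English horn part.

Written C4 sounds as F3 on the English horn, so concert pitches are written a perfect fifth up.
D4 to A4
D#4 to A#4
F3 to C4
G3 to D4
B4 to F#5
Ab5 to Eb6

A4 A#4 C4 D4 F#5 Eb6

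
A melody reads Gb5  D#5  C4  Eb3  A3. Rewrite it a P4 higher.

Gb5 -> Cb6
D#5 -> G#5
C4 -> F4
Eb3 -> Ab3
A3 -> D4

Cb6 G#5 F4 Ab3 D4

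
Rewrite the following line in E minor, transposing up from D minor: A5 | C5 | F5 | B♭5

D minor to E minor up is a major second, so every note moves up by that interval.
A5 gives B5
C5 gives D5
F5 gives G5
Bb5 gives C6

B5 D5 G5 C6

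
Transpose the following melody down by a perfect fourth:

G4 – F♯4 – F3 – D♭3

G4 → D4
F#4 → C#4
F3 → C3
Db3 → Ab2

D4 C#4 C3 Ab2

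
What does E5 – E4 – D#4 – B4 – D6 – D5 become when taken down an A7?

An augmented seventh down from E5 gives Fb4.
An augmented seventh down from E4 gives Fb3.
An augmented seventh down from D#4 gives Eb3.
An augmented seventh down from B4 gives Cb4.
D6 down an augmented seventh is Ebb5.
An augmented seventh down from D5 gives Ebb4.

Fb4 Fb3 Eb3 Cb4 Ebb5 Ebb4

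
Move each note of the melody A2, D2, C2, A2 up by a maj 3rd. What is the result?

A2 up a major third is C#3.
D2 up a major third is F#2.
A major third up from C2 gives E2.
A2 up a major third is C#3.

C#3 F#2 E2 C#3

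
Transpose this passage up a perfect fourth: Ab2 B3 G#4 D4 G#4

A perfect fourth up from Ab2 gives Db3.
B3 up a perfect fourth is E4.
A perfect fourth up from G#4 gives C#5.
D4 up a perfect fourth is G4.
G#4 up a perfect fourth is C#5.

Db3 E4 C#5 G4 C#5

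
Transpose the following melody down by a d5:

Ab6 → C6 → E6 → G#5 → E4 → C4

Ab6 down a diminished fifth is D6.
C6 down a diminished fifth is F#5.
E6 down a diminished fifth is A#5.
G#5: a fifth down reaches C, and 6 semitones makes it C##5.
E4 down a diminished fifth is A#3.
C4: a fifth down reaches F, and 6 semitones makes it F#3.

D6 F#5 A#5 C##5 A#3 F#3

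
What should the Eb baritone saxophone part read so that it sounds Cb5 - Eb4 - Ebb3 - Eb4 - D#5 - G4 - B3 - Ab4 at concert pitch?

Ab6 C6 Cb5 C6 B#6 E6 G#5 F6

The Eb baritone saxophone sounds a major thirteenth below written, so the written part must be a major thirteenth above concert — transpose each note up.
Cb5 gives Ab6
Eb4 gives C6
Ebb3 gives Cb5
Eb4 gives C6
D#5 gives B#6
G4 gives E6
B3 gives G#5
Ab4 gives F6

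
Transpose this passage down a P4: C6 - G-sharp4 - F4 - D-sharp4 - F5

G5 D#4 C4 A#3 C5

C6 → G5
G#4 → D#4
F4 → C4
D#4 → A#3
F5 → C5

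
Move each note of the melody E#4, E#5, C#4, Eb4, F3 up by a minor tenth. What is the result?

G#5 G#6 E5 Gb5 Ab4

E#4: a tenth up reaches G, and 15 semitones makes it G#5.
E#5 up a minor tenth is G#6.
C#4 up a minor tenth is E5.
Eb4: a tenth up reaches G, and 15 semitones makes it Gb5.
A minor tenth up from F3 gives Ab4.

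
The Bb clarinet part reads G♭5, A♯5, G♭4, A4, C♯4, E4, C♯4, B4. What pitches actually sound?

Fb5 G#5 Fb4 G4 B3 D4 B3 A4

Written C4 on the Bb clarinet sounds as Bb3, a major second lower; apply that shift to every note.
Gb5 becomes Fb5
A#5 becomes G#5
Gb4 becomes Fb4
A4 becomes G4
C#4 becomes B3
E4 becomes D4
C#4 becomes B3
B4 becomes A4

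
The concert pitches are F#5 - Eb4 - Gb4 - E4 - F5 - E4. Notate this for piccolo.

F#4 Eb3 Gb3 E3 F4 E3

The piccolo sounds a perfect octave above written, so the written part must be a perfect octave below concert — transpose each note down.
F#5 to F#4
Eb4 to Eb3
Gb4 to Gb3
E4 to E3
F5 to F4
E4 to E3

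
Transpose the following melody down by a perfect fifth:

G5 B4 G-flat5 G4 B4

C5 E4 Cb5 C4 E4

G5 down a perfect fifth is C5.
A perfect fifth down from B4 gives E4.
Gb5: a fifth down reaches C, and 7 semitones makes it Cb5.
G4: a fifth down reaches C, and 7 semitones makes it C4.
B4: a fifth down reaches E, and 7 semitones makes it E4.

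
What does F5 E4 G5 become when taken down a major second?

Eb5 D4 F5

F5 to Eb5
E4 to D4
G5 to F5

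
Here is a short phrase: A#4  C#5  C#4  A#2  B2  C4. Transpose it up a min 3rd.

A#4 to C#5
C#5 to E5
C#4 to E4
A#2 to C#3
B2 to D3
C4 to Eb4

C#5 E5 E4 C#3 D3 Eb4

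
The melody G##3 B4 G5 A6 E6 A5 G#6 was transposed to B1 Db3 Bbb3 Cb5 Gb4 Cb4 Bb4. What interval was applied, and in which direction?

Take the first pair: G##3 → B1. G to B spans 13 letter names, so the interval is some kind of thirteenth.
B1 to G##3 is 22 semitones, which makes it an augmented thirteenth; the second version is lower, so the direction is down.
Checking another pair — G#6 → Bb4 — gives the same interval.

down an augmented thirteenth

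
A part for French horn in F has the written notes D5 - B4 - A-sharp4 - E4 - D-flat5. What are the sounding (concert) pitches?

G4 E4 D#4 A3 Gb4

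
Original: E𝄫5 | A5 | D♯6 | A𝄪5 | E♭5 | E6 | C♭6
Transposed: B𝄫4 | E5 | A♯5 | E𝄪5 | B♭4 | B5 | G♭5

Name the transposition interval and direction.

down a perfect fourth

Take the first pair: Ebb5 → Bbb4. E to B spans 4 letter names, so the interval is some kind of fourth.
Bbb4 to Ebb5 is 5 semitones, which makes it a perfect fourth; the second version is lower, so the direction is down.
Checking another pair — Cb6 → Gb5 — gives the same interval.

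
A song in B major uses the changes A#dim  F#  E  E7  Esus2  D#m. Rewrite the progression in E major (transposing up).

D#dim B A A7 Asus2 G#m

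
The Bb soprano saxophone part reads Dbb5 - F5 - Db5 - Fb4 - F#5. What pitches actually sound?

Written C4 on the Bb soprano saxophone sounds as Bb3, a major second lower; apply that shift to every note.
Dbb5 -> Cbb5
F5 -> Eb5
Db5 -> Cb5
Fb4 -> Ebb4
F#5 -> E5

Cbb5 Eb5 Cb5 Ebb4 E5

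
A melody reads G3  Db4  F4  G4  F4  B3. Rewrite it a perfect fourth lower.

G3 down a perfect fourth is D3.
A perfect fourth down from Db4 gives Ab3.
A perfect fourth down from F4 gives C4.
G4 down a perfect fourth is D4.
A perfect fourth down from F4 gives C4.
B3: a fourth down reaches F, and 5 semitones makes it F#3.

D3 Ab3 C4 D4 C4 F#3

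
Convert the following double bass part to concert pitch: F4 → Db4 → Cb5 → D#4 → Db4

The double bass sounds a perfect octave below written, so transpose each written note down a perfect octave.
F4 gives F3
Db4 gives Db3
Cb5 gives Cb4
D#4 gives D#3
Db4 gives Db3

F3 Db3 Cb4 D#3 Db3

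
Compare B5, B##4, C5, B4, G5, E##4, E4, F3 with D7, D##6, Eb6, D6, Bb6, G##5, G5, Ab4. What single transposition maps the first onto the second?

up a minor tenth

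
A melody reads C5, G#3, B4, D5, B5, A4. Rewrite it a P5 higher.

A perfect fifth up from C5 gives G5.
G#3 up a perfect fifth is D#4.
A perfect fifth up from B4 gives F#5.
D5 up a perfect fifth is A5.
B5: a fifth up reaches F, and 7 semitones makes it F#6.
A4 up a perfect fifth is E5.

G5 D#4 F#5 A5 F#6 E5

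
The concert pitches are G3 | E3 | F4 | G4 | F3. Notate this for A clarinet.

Bb3 G3 Ab4 Bb4 Ab3

The A clarinet sounds a minor third below written, so the written part must be a minor third above concert — transpose each note up.
G3 becomes Bb3
E3 becomes G3
F4 becomes Ab4
G4 becomes Bb4
F3 becomes Ab3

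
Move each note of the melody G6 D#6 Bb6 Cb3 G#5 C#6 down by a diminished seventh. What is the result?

A#5 E##5 C#6 D2 A##4 D##5

G6 becomes A#5
D#6 becomes E##5
Bb6 becomes C#6
Cb3 becomes D2
G#5 becomes A##4
C#6 becomes D##5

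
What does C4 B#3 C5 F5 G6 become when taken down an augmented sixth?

Ebb3 D3 Ebb4 Abb4 Bbb5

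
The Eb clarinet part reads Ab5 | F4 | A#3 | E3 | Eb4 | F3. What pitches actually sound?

The Eb clarinet sounds a minor third above written, so transpose each written note up a minor third.
Ab5 becomes Cb6
F4 becomes Ab4
A#3 becomes C#4
E3 becomes G3
Eb4 becomes Gb4
F3 becomes Ab3

Cb6 Ab4 C#4 G3 Gb4 Ab3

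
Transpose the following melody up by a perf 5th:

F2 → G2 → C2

C3 D3 G2

F2 to C3
G2 to D3
C2 to G2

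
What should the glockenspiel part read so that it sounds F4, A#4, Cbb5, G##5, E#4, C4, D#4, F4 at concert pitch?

Written C4 sounds as C6 on the glockenspiel, so concert pitches are written a perfect fifteenth down.
F4 to F2
A#4 to A#2
Cbb5 to Cbb3
G##5 to G##3
E#4 to E#2
C4 to C2
D#4 to D#2
F4 to F2

F2 A#2 Cbb3 G##3 E#2 C2 D#2 F2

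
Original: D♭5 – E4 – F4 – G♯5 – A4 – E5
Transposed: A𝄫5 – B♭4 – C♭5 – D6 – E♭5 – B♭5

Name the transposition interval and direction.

up a diminished fifth

From Db5 to Abb5 is 5 letter names — a fifth of some quality.
Db5 to Abb5 is 6 semitones, which makes it a diminished fifth; the second version is higher, so the direction is up.
Checking another pair — E5 → Bb5 — gives the same interval.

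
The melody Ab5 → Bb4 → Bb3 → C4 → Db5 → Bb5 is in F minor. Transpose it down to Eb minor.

Gb5 Ab4 Ab3 Bb3 Cb5 Ab5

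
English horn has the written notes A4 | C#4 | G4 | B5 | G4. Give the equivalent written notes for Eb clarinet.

B3 D#3 A3 C#5 A3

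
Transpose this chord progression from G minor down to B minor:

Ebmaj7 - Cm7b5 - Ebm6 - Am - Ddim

Gmaj7 Em7b5 Gm6 C#m F#dim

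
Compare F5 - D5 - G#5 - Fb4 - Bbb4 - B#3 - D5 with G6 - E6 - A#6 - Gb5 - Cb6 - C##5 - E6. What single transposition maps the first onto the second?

From F5 to G6 is 9 letter names — a ninth of some quality.
F5 to G6 is 14 semitones, which makes it a major ninth; the second version is higher, so the direction is up.
Checking another pair — D5 → E6 — gives the same interval.

up a major ninth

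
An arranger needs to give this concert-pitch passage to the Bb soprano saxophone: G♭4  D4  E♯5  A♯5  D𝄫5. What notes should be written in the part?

Ab4 E4 F##5 B#5 Ebb5

The Bb soprano saxophone sounds a major second below written, so the written part must be a major second above concert — transpose each note up.
Gb4 -> Ab4
D4 -> E4
E#5 -> F##5
A#5 -> B#5
Dbb5 -> Ebb5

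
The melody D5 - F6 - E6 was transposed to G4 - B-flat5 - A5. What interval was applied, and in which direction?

down a perfect fifth

Take the first pair: D5 → G4. D to G spans 5 letter names, so the interval is some kind of fifth.
G4 to D5 is 7 semitones, which makes it a perfect fifth; the second version is lower, so the direction is down.
Checking another pair — E6 → A5 — gives the same interval.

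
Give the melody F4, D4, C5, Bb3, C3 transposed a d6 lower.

A#3 F##3 E#4 D#3 E#2

F4 to A#3
D4 to F##3
C5 to E#4
Bb3 to D#3
C3 to E#2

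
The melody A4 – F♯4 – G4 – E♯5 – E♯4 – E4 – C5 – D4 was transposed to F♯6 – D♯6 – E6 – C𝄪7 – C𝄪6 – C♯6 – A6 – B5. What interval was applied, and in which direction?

up a major thirteenth

Take the first pair: A4 → F#6. A to F spans 13 letter names, so the interval is some kind of thirteenth.
A4 to F#6 is 21 semitones, which makes it a major thirteenth; the second version is higher, so the direction is up.
Checking another pair — D4 → B5 — gives the same interval.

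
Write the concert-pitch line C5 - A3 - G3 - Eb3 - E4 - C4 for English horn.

Written C4 sounds as F3 on the English horn, so concert pitches are written a perfect fifth up.
C5 to G5
A3 to E4
G3 to D4
Eb3 to Bb3
E4 to B4
C4 to G4

G5 E4 D4 Bb3 B4 G4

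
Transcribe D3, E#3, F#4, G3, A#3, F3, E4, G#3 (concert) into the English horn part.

A3 B#3 C#5 D4 E#4 C4 B4 D#4

The English horn sounds a perfect fifth below written, so the written part must be a perfect fifth above concert — transpose each note up.
D3 to A3
E#3 to B#3
F#4 to C#5
G3 to D4
A#3 to E#4
F3 to C4
E4 to B4
G#3 to D#4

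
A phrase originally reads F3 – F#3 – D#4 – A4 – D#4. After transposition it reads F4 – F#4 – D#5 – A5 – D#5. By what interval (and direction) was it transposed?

Take the first pair: F3 → F4. F to F spans 8 letter names, so the interval is some kind of octave.
F3 to F4 is 12 semitones, which makes it a perfect octave; the second version is higher, so the direction is up.
Checking another pair — D#4 → D#5 — gives the same interval.

up a perfect octave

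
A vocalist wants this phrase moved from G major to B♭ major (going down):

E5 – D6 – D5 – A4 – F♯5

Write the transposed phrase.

G4 F5 F4 C4 A4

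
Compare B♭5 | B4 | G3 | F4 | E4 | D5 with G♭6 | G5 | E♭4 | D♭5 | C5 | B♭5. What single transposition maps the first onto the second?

up a minor sixth

From Bb5 to Gb6 is 6 letter names — a sixth of some quality.
Bb5 to Gb6 is 8 semitones, which makes it a minor sixth; the second version is higher, so the direction is up.
Checking another pair — D5 → Bb5 — gives the same interval.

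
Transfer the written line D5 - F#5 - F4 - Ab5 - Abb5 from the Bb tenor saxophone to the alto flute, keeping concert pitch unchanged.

F4 A4 Ab3 Cb5 Cbb5

First find concert pitch: the Bb tenor saxophone sounds a major ninth below written, so D5 F#5 F4 Ab5 Abb5 sounds C4 E4 Eb3 Gb4 Gbb4.
Then write for alto flute: it sounds a perfect fourth below written, so the part must be a perfect fourth above concert.
C4 → F4
E4 → A4
Eb3 → Ab3
Gb4 → Cb5
Gbb4 → Cbb5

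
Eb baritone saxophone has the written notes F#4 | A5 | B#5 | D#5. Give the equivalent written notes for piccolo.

A1 C3 D#3 F#2

First find concert pitch: the Eb baritone saxophone sounds a major thirteenth below written, so F#4 A5 B#5 D#5 sounds A2 C4 D#4 F#3.
Then write for piccolo: it sounds a perfect octave above written, so the part must be a perfect octave below concert.
A2 → A1
C4 → C3
D#4 → D#3
F#3 → F#2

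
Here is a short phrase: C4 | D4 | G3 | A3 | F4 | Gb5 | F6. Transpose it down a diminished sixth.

E#3 F##3 B#2 C##3 A#3 B4 A#5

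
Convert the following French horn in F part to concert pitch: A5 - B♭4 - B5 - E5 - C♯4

D5 Eb4 E5 A4 F#3

The French horn in F sounds a perfect fifth below written, so transpose each written note down a perfect fifth.
A5 to D5
Bb4 to Eb4
B5 to E5
E5 to A4
C#4 to F#3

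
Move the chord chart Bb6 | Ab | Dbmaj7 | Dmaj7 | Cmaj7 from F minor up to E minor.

A6 G Cmaj7 C#maj7 Bmaj7

F minor up to E minor is a major seventh; each chord root moves by that interval while the quality stays the same.
Bb6: root Bb up a major seventh → A, giving A6.
Ab: root Ab up a major seventh → G, giving G.
Dbmaj7: root Db up a major seventh → C, giving Cmaj7.
Dmaj7: root D up a major seventh → C#, giving C#maj7.
Cmaj7: root C up a major seventh → B, giving Bmaj7.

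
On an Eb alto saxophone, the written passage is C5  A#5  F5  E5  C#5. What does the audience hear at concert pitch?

Eb4 C#5 Ab4 G4 E4

Written C4 on the Eb alto saxophone sounds as Eb3, a major sixth lower; apply that shift to every note.
C5 becomes Eb4
A#5 becomes C#5
F5 becomes Ab4
E5 becomes G4
C#5 becomes E4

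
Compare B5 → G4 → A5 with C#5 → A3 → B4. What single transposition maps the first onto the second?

down a minor seventh

From B5 to C#5 is 7 letter names — a seventh of some quality.
C#5 to B5 is 10 semitones, which makes it a minor seventh; the second version is lower, so the direction is down.
Checking another pair — A5 → B4 — gives the same interval.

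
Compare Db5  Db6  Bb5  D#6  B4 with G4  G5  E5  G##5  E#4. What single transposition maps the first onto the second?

down a diminished fifth

From Db5 to G4 is 5 letter names — a fifth of some quality.
G4 to Db5 is 6 semitones, which makes it a diminished fifth; the second version is lower, so the direction is down.
Checking another pair — B4 → E#4 — gives the same interval.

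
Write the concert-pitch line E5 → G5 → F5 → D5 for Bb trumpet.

F#5 A5 G5 E5

The Bb trumpet sounds a major second below written, so the written part must be a major second above concert — transpose each note up.
E5 -> F#5
G5 -> A5
F5 -> G5
D5 -> E5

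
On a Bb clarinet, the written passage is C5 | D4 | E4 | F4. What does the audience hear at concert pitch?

Bb4 C4 D4 Eb4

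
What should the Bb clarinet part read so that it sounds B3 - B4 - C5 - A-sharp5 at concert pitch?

Written C4 sounds as Bb3 on the Bb clarinet, so concert pitches are written a major second up.
B3 to C#4
B4 to C#5
C5 to D5
A#5 to B#5

C#4 C#5 D5 B#5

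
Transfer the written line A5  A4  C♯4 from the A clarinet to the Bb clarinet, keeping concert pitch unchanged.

G#5 G#4 B#3

First find concert pitch: the A clarinet sounds a minor third below written, so A5 A4 C♯4 sounds F#5 F#4 A#3.
Then write for Bb clarinet: it sounds a major second below written, so the part must be a major second above concert.
F#5 → G#5
F#4 → G#4
A#3 → B#3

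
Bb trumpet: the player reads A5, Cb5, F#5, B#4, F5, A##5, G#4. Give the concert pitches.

Written C4 on the Bb trumpet sounds as Bb3, a major second lower; apply that shift to every note.
A5 → G5
Cb5 → Bbb4
F#5 → E5
B#4 → A#4
F5 → Eb5
A##5 → G##5
G#4 → F#4

G5 Bbb4 E5 A#4 Eb5 G##5 F#4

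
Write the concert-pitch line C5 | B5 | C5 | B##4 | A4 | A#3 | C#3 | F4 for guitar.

C6 B6 C6 B##5 A5 A#4 C#4 F5

Written C4 sounds as C3 on the guitar, so concert pitches are written a perfect octave up.
C5 to C6
B5 to B6
C5 to C6
B##4 to B##5
A4 to A5
A#3 to A#4
C#3 to C#4
F4 to F5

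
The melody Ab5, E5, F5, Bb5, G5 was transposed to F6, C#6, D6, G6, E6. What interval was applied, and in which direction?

up a major sixth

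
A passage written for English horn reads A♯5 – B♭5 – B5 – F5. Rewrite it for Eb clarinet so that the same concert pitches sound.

B#4 C5 C#5 G4

First find concert pitch: the English horn sounds a perfect fifth below written, so A♯5 B♭5 B5 F5 sounds D#5 Eb5 E5 Bb4.
Then write for Eb clarinet: it sounds a minor third above written, so the part must be a minor third below concert.
D#5 → B#4
Eb5 → C5
E5 → C#5
Bb4 → G4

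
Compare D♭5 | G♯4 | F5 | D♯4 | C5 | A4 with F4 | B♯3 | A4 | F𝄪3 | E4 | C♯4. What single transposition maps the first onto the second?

down a minor sixth

From Db5 to F4 is 6 letter names — a sixth of some quality.
F4 to Db5 is 8 semitones, which makes it a minor sixth; the second version is lower, so the direction is down.
Checking another pair — A4 → C#4 — gives the same interval.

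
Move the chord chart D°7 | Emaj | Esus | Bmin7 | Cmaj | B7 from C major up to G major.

C major up to G major is a perfect fifth; each chord root moves by that interval while the quality stays the same.
D°7: root D up a perfect fifth → A, giving A°7.
Emaj: root E up a perfect fifth → B, giving Bmaj.
Esus: root E up a perfect fifth → B, giving Bsus.
Bmin7: root B up a perfect fifth → F#, giving F#min7.
Cmaj: root C up a perfect fifth → G, giving Gmaj.
B7: root B up a perfect fifth → F#, giving F#7.

A°7 Bmaj Bsus F#min7 Gmaj F#7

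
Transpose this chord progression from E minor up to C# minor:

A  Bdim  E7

E minor up to C# minor is a major sixth; each chord root moves by that interval while the quality stays the same.
A: root A up a major sixth → F#, giving F#.
Bdim: root B up a major sixth → G#, giving G#dim.
E7: root E up a major sixth → C#, giving C#7.

F# G#dim C#7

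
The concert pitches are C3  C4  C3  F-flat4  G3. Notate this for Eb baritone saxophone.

A4 A5 A4 Db6 E5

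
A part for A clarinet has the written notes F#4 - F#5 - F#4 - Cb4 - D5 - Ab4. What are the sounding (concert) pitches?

Written C4 on the A clarinet sounds as A3, a minor third lower; apply that shift to every note.
F#4 → D#4
F#5 → D#5
F#4 → D#4
Cb4 → Ab3
D5 → B4
Ab4 → F4

D#4 D#5 D#4 Ab3 B4 F4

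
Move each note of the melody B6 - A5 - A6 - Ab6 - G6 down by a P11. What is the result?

F#5 E4 E5 Eb5 D5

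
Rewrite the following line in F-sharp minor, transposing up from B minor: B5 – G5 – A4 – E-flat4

From B up to F-sharp is a perfect fifth; apply that to each pitch.
B5 to F#6
G5 to D6
A4 to E5
Eb4 to Bb4

F#6 D6 E5 Bb4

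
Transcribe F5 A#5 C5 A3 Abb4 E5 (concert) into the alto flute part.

Bb5 D#6 F5 D4 Dbb5 A5

The alto flute sounds a perfect fourth below written, so the written part must be a perfect fourth above concert — transpose each note up.
F5 -> Bb5
A#5 -> D#6
C5 -> F5
A3 -> D4
Abb4 -> Dbb5
E5 -> A5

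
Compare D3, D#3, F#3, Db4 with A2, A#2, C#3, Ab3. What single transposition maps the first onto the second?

down a perfect fourth

Take the first pair: D3 → A2. D to A spans 4 letter names, so the interval is some kind of fourth.
A2 to D3 is 5 semitones, which makes it a perfect fourth; the second version is lower, so the direction is down.
Checking another pair — Db4 → Ab3 — gives the same interval.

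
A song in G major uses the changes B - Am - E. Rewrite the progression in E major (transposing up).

G# F#m C#

G major up to E major is a major sixth; each chord root moves by that interval while the quality stays the same.
B: root B up a major sixth → G#, giving G#.
Am: root A up a major sixth → F#, giving F#m.
E: root E up a major sixth → C#, giving C#.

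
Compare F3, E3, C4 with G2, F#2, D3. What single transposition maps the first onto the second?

down a minor seventh

Take the first pair: F3 → G2. F to G spans 7 letter names, so the interval is some kind of seventh.
G2 to F3 is 10 semitones, which makes it a minor seventh; the second version is lower, so the direction is down.
Checking another pair — C4 → D3 — gives the same interval.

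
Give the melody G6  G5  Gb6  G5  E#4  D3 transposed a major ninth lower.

F5 F4 Fb5 F4 D#3 C2

G6: a ninth down reaches F, and 14 semitones makes it F5.
A major ninth down from G5 gives F4.
Gb6 down a major ninth is Fb5.
G5: a ninth down reaches F, and 14 semitones makes it F4.
E#4 down a major ninth is D#3.
D3: a ninth down reaches C, and 14 semitones makes it C2.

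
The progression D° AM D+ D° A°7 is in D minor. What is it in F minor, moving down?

F° CM F+ F° C°7

D minor down to F minor is a major sixth; each chord root moves by that interval while the quality stays the same.
D°: root D down a major sixth → F, giving F°.
AM: root A down a major sixth → C, giving CM.
D+: root D down a major sixth → F, giving F+.
D°: root D down a major sixth → F, giving F°.
A°7: root A down a major sixth → C, giving C°7.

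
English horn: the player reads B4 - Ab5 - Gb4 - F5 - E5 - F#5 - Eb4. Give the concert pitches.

E4 Db5 Cb4 Bb4 A4 B4 Ab3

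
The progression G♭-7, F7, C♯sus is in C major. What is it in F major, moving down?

C major down to F major is a perfect fifth; each chord root moves by that interval while the quality stays the same.
G♭-7: root G♭ down a perfect fifth → Cb, giving Cb-7.
F7: root F down a perfect fifth → Bb, giving Bb7.
C♯sus: root C♯ down a perfect fifth → F#, giving F#sus.

Cb-7 Bb7 F#sus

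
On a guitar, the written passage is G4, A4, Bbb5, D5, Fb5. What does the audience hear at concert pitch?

Written C4 on the guitar sounds as C3, a perfect octave lower; apply that shift to every note.
G4 gives G3
A4 gives A3
Bbb5 gives Bbb4
D5 gives D4
Fb5 gives Fb4

G3 A3 Bbb4 D4 Fb4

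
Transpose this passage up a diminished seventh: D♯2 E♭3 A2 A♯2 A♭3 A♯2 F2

D#2 -> C3
Eb3 -> Dbb4
A2 -> Gb3
A#2 -> G3
Ab3 -> Gbb4
A#2 -> G3
F2 -> Ebb3

C3 Dbb4 Gb3 G3 Gbb4 G3 Ebb3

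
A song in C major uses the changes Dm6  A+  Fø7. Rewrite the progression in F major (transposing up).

C major up to F major is a perfect fourth; each chord root moves by that interval while the quality stays the same.
Dm6: root D up a perfect fourth → G, giving Gm6.
A+: root A up a perfect fourth → D, giving D+.
Fø7: root F up a perfect fourth → Bb, giving Bbø7.

Gm6 D+ Bbø7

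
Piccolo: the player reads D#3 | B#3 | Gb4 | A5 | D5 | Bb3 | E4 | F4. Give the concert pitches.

D#4 B#4 Gb5 A6 D6 Bb4 E5 F5

The piccolo sounds a perfect octave above written, so transpose each written note up a perfect octave.
D#3 gives D#4
B#3 gives B#4
Gb4 gives Gb5
A5 gives A6
D5 gives D6
Bb3 gives Bb4
E4 gives E5
F4 gives F5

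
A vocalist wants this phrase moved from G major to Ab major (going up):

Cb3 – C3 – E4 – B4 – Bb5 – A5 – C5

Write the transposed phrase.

G major to Ab major up is a minor second, so every note moves up by that interval.
Cb3 gives Dbb3
C3 gives Db3
E4 gives F4
B4 gives C5
Bb5 gives Cb6
A5 gives Bb5
C5 gives Db5

Dbb3 Db3 F4 C5 Cb6 Bb5 Db5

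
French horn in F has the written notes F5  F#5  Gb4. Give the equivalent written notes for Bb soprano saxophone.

First find concert pitch: the French horn in F sounds a perfect fifth below written, so F5 F#5 Gb4 sounds Bb4 B4 Cb4.
Then write for Bb soprano saxophone: it sounds a major second below written, so the part must be a major second above concert.
Bb4 → C5
B4 → C#5
Cb4 → Db4

C5 C#5 Db4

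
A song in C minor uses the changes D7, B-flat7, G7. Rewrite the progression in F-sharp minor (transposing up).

C minor up to F-sharp minor is an augmented fourth; each chord root moves by that interval while the quality stays the same.
D7: root D up an augmented fourth → G#, giving G#7.
B-flat7: root B-flat up an augmented fourth → E, giving E7.
G7: root G up an augmented fourth → C#, giving C#7.

G#7 E7 C#7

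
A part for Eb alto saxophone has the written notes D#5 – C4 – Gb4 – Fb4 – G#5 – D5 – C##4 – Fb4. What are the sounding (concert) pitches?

The Eb alto saxophone sounds a major sixth below written, so transpose each written note down a major sixth.
D#5 -> F#4
C4 -> Eb3
Gb4 -> Bbb3
Fb4 -> Abb3
G#5 -> B4
D5 -> F4
C##4 -> E#3
Fb4 -> Abb3

F#4 Eb3 Bbb3 Abb3 B4 F4 E#3 Abb3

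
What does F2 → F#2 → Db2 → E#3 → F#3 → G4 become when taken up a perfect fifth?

F2 to C3
F#2 to C#3
Db2 to Ab2
E#3 to B#3
F#3 to C#4
G4 to D5

C3 C#3 Ab2 B#3 C#4 D5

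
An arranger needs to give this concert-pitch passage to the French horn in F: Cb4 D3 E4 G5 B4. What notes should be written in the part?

Gb4 A3 B4 D6 F#5

The French horn in F sounds a perfect fifth below written, so the written part must be a perfect fifth above concert — transpose each note up.
Cb4 becomes Gb4
D3 becomes A3
E4 becomes B4
G5 becomes D6
B4 becomes F#5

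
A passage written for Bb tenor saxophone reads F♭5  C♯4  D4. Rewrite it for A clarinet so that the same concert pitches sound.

Gbb4 D3 Eb3

First find concert pitch: the Bb tenor saxophone sounds a major ninth below written, so F♭5 C♯4 D4 sounds Ebb4 B2 C3.
Then write for A clarinet: it sounds a minor third below written, so the part must be a minor third above concert.
Ebb4 → Gbb4
B2 → D3
C3 → Eb3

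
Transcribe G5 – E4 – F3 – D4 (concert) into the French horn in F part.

D6 B4 C4 A4

Written C4 sounds as F3 on the French horn in F, so concert pitches are written a perfect fifth up.
G5 -> D6
E4 -> B4
F3 -> C4
D4 -> A4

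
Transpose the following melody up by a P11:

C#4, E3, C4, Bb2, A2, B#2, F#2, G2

F#5 A4 F5 Eb4 D4 E#4 B3 C4

C#4 becomes F#5
E3 becomes A4
C4 becomes F5
Bb2 becomes Eb4
A2 becomes D4
B#2 becomes E#4
F#2 becomes B3
G2 becomes C4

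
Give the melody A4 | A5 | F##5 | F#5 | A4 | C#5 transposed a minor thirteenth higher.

F6 F7 D#7 D7 F6 A6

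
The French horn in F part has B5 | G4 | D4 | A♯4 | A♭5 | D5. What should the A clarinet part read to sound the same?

First find concert pitch: the French horn in F sounds a perfect fifth below written, so B5 G4 D4 A♯4 A♭5 D5 sounds E5 C4 G3 D#4 Db5 G4.
Then write for A clarinet: it sounds a minor third below written, so the part must be a minor third above concert.
E5 → G5
C4 → Eb4
G3 → Bb3
D#4 → F#4
Db5 → Fb5
G4 → Bb4

G5 Eb4 Bb3 F#4 Fb5 Bb4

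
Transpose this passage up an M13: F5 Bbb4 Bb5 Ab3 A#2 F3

F5 -> D7
Bbb4 -> Gb6
Bb5 -> G7
Ab3 -> F5
A#2 -> F##4
F3 -> D5

D7 Gb6 G7 F5 F##4 D5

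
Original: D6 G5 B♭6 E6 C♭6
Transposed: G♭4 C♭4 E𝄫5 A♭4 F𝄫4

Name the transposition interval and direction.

down an augmented twelfth

Take the first pair: D6 → Gb4. D to G spans 12 letter names, so the interval is some kind of twelfth.
Gb4 to D6 is 20 semitones, which makes it an augmented twelfth; the second version is lower, so the direction is down.
Checking another pair — Cb6 → Fbb4 — gives the same interval.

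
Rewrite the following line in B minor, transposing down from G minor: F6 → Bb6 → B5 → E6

A5 D6 D#5 G#5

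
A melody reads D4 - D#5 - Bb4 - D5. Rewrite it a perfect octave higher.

D5 D#6 Bb5 D6

D4 → D5
D#5 → D#6
Bb4 → Bb5
D5 → D6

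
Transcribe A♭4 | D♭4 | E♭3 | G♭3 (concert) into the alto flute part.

Db5 Gb4 Ab3 Cb4

The alto flute sounds a perfect fourth below written, so the written part must be a perfect fourth above concert — transpose each note up.
Ab4 to Db5
Db4 to Gb4
Eb3 to Ab3
Gb3 to Cb4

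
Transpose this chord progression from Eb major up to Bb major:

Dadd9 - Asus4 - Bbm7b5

Aadd9 Esus4 Fm7b5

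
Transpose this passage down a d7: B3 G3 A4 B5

C##3 A#2 B#3 C##5

B3 becomes C##3
G3 becomes A#2
A4 becomes B#3
B5 becomes C##5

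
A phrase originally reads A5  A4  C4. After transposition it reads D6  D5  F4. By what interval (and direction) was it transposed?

up a perfect fourth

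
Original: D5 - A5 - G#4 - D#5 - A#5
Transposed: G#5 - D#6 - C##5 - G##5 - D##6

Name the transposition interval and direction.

From D5 to G#5 is 4 letter names — a fourth of some quality.
D5 to G#5 is 6 semitones, which makes it an augmented fourth; the second version is higher, so the direction is up.
Checking another pair — A#5 → D##6 — gives the same interval.

up an augmented fourth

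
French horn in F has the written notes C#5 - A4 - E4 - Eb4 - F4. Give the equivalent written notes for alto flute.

First find concert pitch: the French horn in F sounds a perfect fifth below written, so C#5 A4 E4 Eb4 F4 sounds F#4 D4 A3 Ab3 Bb3.
Then write for alto flute: it sounds a perfect fourth below written, so the part must be a perfect fourth above concert.
F#4 → B4
D4 → G4
A3 → D4
Ab3 → Db4
Bb3 → Eb4

B4 G4 D4 Db4 Eb4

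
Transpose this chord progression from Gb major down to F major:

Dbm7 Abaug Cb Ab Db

Gb major down to F major is a minor second; each chord root moves by that interval while the quality stays the same.
Dbm7: root Db down a minor second → C, giving Cm7.
Abaug: root Ab down a minor second → G, giving Gaug.
Cb: root Cb down a minor second → Bb, giving Bb.
Ab: root Ab down a minor second → G, giving G.
Db: root Db down a minor second → C, giving C.

Cm7 Gaug Bb G C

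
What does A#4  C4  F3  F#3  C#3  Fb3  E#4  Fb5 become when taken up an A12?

A#4 up an augmented twelfth is E##6.
An augmented twelfth up from C4 gives G#5.
F3 up an augmented twelfth is C#5.
An augmented twelfth up from F#3 gives C##5.
An augmented twelfth up from C#3 gives G##4.
Fb3 up an augmented twelfth is C5.
An augmented twelfth up from E#4 gives B##5.
Fb5 up an augmented twelfth is C7.

E##6 G#5 C#5 C##5 G##4 C5 B##5 C7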